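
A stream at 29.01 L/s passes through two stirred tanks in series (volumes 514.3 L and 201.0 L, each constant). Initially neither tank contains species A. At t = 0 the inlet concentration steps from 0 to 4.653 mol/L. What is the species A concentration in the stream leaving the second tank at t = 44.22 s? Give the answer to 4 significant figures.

Each tank obeys Vᵢ dCᵢ/dt = Q(Cᵢ₋₁ − Cᵢ), so τᵢ = Vᵢ/Q.
τ₁ = 514.3/29.01 = 17.7284 s; τ₂ = 201.0/29.01 = 6.92865 s.
Tank 1: C₁ = C_in(1 − e^(−t/τ₁)). Tank 2 (τ₁ ≠ τ₂): C₂ = C_in[1 − (τ₁ e^(−t/τ₁) − τ₂ e^(−t/τ₂))/(τ₁ − τ₂)].
At t = 44.22: e^(−t/τ₁) = 0.0825536, e^(−t/τ₂) = 0.00169140.
C₂ = 4.653·[1 − (17.7284·0.0825536 − 6.92865·0.00169140)/(10.7997)] = 4.653·0.865569 = 4.02749 mol/L.

4.027 mol/L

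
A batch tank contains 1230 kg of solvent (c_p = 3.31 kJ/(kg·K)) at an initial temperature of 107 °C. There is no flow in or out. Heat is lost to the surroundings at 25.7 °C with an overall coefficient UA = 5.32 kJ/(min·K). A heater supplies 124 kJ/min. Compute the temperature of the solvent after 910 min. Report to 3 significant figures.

66.7 °C

M c_p dT/dt = −UA(T − T_amb) + Q̇.
dT/dt = (T_ss − T)/τ with T_ss = T_amb + Q̇/UA = 25.7 + 124/5.32 = 49.008 °C, τ = M c_p/UA = 1230·3.31/5.32 = 765.28 min.
Integrating: T(t) = T_ss + (T₀ − T_ss) e^(−t/τ).
T(910) = 49.008 + (57.992)·0.30449 = 66.666 °C.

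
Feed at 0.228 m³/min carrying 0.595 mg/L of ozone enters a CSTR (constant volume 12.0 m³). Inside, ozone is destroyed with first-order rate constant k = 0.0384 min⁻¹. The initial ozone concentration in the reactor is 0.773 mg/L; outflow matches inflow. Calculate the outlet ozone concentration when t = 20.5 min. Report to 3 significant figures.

0.375 mg/L

V dC/dt = Q(C_in − C) − k V C.
dC/dt = (Q/V) C_in − (Q/V + k) C; effective rate a = Q/V + k = 0.019000 + 0.0384 = 0.057400 min⁻¹.
C_ss = Q C_in/(Q + kV) = 0.19695 mg/L; C(t) = C_ss + (C₀ − C_ss) e^(−a t).
C(20.5) = 0.19695 + (0.57605)·e^(−0.057400·20.5) = 0.19695 + (0.57605)·0.30829 = 0.37454 mg/L.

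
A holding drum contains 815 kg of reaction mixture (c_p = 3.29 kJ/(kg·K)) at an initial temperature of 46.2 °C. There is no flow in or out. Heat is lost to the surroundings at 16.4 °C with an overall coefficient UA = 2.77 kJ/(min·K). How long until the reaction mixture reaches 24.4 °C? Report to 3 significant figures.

1270 min

M c_p dT/dt = −UA(T − T_amb).
τ = M c_p/UA = 968.00 min; T_ss = T_amb = 16.400 °C.
T(t) = T_ss + (T₀ − T_ss)e^(−t/τ); set T = 24.4:
t = −τ ln[(T − T_ss)/(T₀ − T_ss)] = −968.00 · ln(0.26846) = 1273.0 min.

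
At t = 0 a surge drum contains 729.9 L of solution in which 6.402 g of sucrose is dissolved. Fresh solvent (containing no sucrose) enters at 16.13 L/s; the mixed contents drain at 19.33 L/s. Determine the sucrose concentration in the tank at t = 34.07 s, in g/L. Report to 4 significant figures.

Total volume: dV/dt = Q_in − Q_out = -3.20000 L/s, so V(t) = 729.9 − 3.20000 t and V(34.07) = 620.876 L.
Solute balance: dm/dt = 0 − Q_out C = −Q_out m/V(t).
Separate: dm/m = −Q_out dt/V(t) ⇒ ln(m/m₀) = −(Q_out/(Q_in−Q_out)) ln(V/V₀).
m = m₀ (V₀/V)^(Q_out/(Q_in−Q_out)) = 6.402 × (729.9/620.876)^(-6.04063) = 2.40941 g.
C = m/V = 2.40941/620.876 = 0.00388066 g/L.

0.003881 g/L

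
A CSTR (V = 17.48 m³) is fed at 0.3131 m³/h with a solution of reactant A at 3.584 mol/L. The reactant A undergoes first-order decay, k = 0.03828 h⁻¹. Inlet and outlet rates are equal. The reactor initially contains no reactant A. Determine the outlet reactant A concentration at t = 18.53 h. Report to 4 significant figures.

Accumulation = in − out − consumed: V dC/dt = Q C_in − Q C − k V C.
This is linear with rate a = Q/V + k = 0.0561919 h⁻¹.
C_ss = Q C_in/(Q + kV) = 1.14245 mol/L; C(t) = C_ss + (C₀ − C_ss) e^(−a t).
C(18.53) = 1.14245 + (-1.14245)·e^(−0.0561919·18.53) = 1.14245 + (-1.14245)·0.353018 = 0.739142 mol/L.

0.7391 mol/L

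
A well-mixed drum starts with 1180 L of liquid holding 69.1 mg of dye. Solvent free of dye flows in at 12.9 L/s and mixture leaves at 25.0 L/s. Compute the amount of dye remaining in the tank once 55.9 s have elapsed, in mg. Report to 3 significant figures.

Total volume: dV/dt = Q_in − Q_out = -12.100 L/s, so V(t) = 1180 − 12.100 t and V(55.9) = 503.61 L.
No dye enters, so dm/dt = −Q_out · (m/V).
dm/m = −Q_out dt/(V₀ − 12.100 t); integrating gives ln(m/m₀) = −(Q_out/(Q_in−Q_out)) ln(V/V₀).
m = m₀ (V₀/V)^(Q_out/(Q_in−Q_out)) = 69.1 × (1180/503.61)^(-2.0661) = 11.897 mg.

11.9 mg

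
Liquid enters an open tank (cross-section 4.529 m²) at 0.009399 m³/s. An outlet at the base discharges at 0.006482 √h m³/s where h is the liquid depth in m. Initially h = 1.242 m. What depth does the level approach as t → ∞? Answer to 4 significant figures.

2.103 m

Volume balance on the tank: A dh/dt = Q_in − 0.006482 √h. At steady state dh/dt = 0:
Q_in = 0.006482 √h_ss ⇒ √h_ss = 0.009399/0.006482 = 1.45002.
h_ss = 1.45002² = 2.10254 m. (Since h₀ = 1.242 m < h_ss, the level will rise toward this value.)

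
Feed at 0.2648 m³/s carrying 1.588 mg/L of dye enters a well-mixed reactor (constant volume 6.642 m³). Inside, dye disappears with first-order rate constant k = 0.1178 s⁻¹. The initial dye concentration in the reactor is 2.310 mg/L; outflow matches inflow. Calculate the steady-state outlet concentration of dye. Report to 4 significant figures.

0.4015 mg/L

Species balance: V dC/dt = Q C_in − Q C − k V C.
At steady state: 0 = Q C_in − (Q + kV) C_ss, so C_ss = Q C_in/(Q + kV).
C_ss = 0.2648·1.588/(0.2648 + 0.1178·6.642) = 0.420502/1.04723 = 0.401539 mg/L.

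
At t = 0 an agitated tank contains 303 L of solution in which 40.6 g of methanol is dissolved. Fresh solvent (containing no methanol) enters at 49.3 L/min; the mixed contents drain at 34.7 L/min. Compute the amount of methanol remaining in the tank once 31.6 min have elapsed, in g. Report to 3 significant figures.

4.50 g

Total volume: dV/dt = Q_in − Q_out = 14.600 L/min, so V(t) = 303 + 14.600 t and V(31.6) = 764.36 L.
Species balance (pure solvent in): dm/dt = −Q_out · m/V(t).
dm/m = −Q_out dt/(V₀ + 14.600 t); integrating gives ln(m/m₀) = −(Q_out/(Q_in−Q_out)) ln(V/V₀).
m = m₀ (V₀/V)^(Q_out/(Q_in−Q_out)) = 40.6 × (303/764.36)^(2.3767) = 4.5023 g.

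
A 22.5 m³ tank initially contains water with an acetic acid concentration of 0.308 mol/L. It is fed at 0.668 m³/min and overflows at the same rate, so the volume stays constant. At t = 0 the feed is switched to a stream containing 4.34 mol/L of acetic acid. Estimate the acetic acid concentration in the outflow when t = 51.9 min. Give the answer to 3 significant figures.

3.48 mol/L

Accumulation = in − out for the solute gives V dC/dt = Q(C_in − C).
Rewrite as dC/dt + C/τ = C_in/τ, τ = V/Q = 33.683 min.
Solution: C(t) = C_in + (C₀ − C_in) e^(−t/τ).
C(51.9) = 4.34 + (0.308 − 4.34)·e^(−51.9/33.683) = 4.34 + (-4.0320)·0.21420 = 3.4764 mol/L.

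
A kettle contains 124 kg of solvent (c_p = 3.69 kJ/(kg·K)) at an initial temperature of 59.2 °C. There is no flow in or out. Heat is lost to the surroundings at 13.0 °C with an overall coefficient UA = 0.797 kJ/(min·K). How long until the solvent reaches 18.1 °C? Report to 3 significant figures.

1270 min

Energy balance: M c_p dT/dt = −UA(T − T_amb).
τ = M c_p/UA = 574.10 min; T_ss = T_amb = 13.000 °C.
T(t) = T_ss + (T₀ − T_ss)e^(−t/τ); set T = 18.1:
t = −τ ln[(T − T_ss)/(T₀ − T_ss)] = −574.10 · ln(0.11039) = 1265.2 min.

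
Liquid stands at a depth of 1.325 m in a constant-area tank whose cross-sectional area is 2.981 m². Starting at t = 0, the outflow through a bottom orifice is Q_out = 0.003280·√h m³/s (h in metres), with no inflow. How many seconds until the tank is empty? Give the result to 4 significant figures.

A dh/dt = −Q_out = −0.003280 √h.
This is separable: 2 d(√h)/dt = −0.003280/A, so √h = √h₀ − (0.003280/(2A)) t.
Tank is empty when √h = 0: t_empty = 2A√h₀/0.003280.
t_empty = 2·2.981·√1.325/0.003280 = 5.96200·1.15109/0.003280 = 2092.31 s.

2092 s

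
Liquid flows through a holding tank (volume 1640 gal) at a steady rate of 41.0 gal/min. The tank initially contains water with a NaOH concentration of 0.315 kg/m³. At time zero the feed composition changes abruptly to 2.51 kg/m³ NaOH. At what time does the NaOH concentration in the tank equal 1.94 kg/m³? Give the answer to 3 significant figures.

Accumulation = in − out for the solute gives V dC/dt = Q(C_in − C), so τ = V/Q = 40.000 min.
C(t) = C_in + (C₀ − C_in) e^(−t/τ). Set C = 1.94 and solve for t:
e^(−t/τ) = (C − C_in)/(C₀ − C_in) = (1.94 − 2.51)/(0.315 − 2.51) = 0.25968
t = −τ ln(…) = 40.000 × 1.3483 = 53.932 min.

53.9 min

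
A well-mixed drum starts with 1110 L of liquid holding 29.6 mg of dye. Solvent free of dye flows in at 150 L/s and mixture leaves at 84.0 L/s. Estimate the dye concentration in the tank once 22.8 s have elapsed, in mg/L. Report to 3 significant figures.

Let m(t) be the amount of dye. Volume: V(t) = V₀ + (Q_in − Q_out) t = 1110 + 66.000 t; V(22.8) = 2614.8 L.
No dye enters, so dm/dt = −Q_out · (m/V).
dm/m = −Q_out dt/(V₀ + 66.000 t); integrating gives ln(m/m₀) = −(Q_out/(Q_in−Q_out)) ln(V/V₀).
m = m₀ (V₀/V)^(Q_out/(Q_in−Q_out)) = 29.6 × (1110/2614.8)^(1.2727) = 9.9470 mg.
C = m/V = 9.9470/2614.8 = 0.0038041 mg/L.

0.00380 mg/L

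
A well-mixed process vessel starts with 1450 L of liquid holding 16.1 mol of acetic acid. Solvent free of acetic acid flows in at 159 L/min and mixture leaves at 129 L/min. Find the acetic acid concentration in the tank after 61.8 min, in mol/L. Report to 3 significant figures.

Total volume: dV/dt = Q_in − Q_out = 30.000 L/min, so V(t) = 1450 + 30.000 t and V(61.8) = 3304.0 L.
Solute balance: dm/dt = 0 − Q_out C = −Q_out m/V(t).
Separate: dm/m = −Q_out dt/V(t) ⇒ ln(m/m₀) = −(Q_out/(Q_in−Q_out)) ln(V/V₀).
m = m₀ (V₀/V)^(Q_out/(Q_in−Q_out)) = 16.1 × (1450/3304.0)^(4.3000) = 0.46648 mol.
C = m/V = 0.46648/3304.0 = 0.00014119 mol/L.

0.000141 mol/L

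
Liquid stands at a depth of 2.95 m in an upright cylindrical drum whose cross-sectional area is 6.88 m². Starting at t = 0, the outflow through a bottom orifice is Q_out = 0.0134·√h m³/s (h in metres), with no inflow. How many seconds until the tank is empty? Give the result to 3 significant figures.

1760 s

Mass balance (ρ constant): A dh/dt = −0.0134 √h.
This is separable: 2 d(√h)/dt = −0.0134/A, so √h = √h₀ − (0.0134/(2A)) t.
Set h = 0: 2√h₀ = (0.0134/A) t_empty ⇒ t_empty = 2A√h₀/0.0134.
t_empty = 2·6.88·√2.95/0.0134 = 13.760·1.7176/0.0134 = 1763.7 s.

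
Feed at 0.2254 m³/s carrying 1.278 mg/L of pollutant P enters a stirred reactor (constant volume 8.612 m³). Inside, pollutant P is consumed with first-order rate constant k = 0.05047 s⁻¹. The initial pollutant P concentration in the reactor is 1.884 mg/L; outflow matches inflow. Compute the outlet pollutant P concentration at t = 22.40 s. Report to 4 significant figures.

Species balance: V dC/dt = Q C_in − Q C − k V C.
This is linear with rate a = Q/V + k = 0.0766428 s⁻¹.
C_ss = Q C_in/(Q + kV) = 0.436425 mg/L; C(t) = C_ss + (C₀ − C_ss) e^(−a t).
C(22.40) = 0.436425 + (1.44758)·e^(−0.0766428·22.40) = 0.436425 + (1.44758)·0.179640 = 0.696468 mg/L.

0.6965 mg/L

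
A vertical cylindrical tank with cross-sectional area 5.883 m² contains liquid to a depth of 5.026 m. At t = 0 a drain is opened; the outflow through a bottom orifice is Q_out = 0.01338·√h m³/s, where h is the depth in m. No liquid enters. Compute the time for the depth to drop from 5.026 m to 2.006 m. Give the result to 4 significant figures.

With no inflow, A dh/dt = −0.01338 √h.
This is separable: 2 d(√h)/dt = −0.01338/A, so √h = √h₀ − (0.01338/(2A)) t.
t = 2A(√h₀ − √h)/0.01338 = 2·5.883·(√5.026 − √2.006)/0.01338
  = 11.7660 × (2.24187 − 1.41633) / 0.01338 = 725.958 s.

726.0 s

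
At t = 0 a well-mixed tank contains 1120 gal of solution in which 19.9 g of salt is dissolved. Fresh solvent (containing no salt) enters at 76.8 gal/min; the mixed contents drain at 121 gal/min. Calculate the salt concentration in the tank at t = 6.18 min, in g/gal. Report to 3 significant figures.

Total volume: dV/dt = Q_in − Q_out = -44.200 gal/min, so V(t) = 1120 − 44.200 t and V(6.18) = 846.84 gal.
No salt enters, so dm/dt = −Q_out · (m/V).
Separate: dm/m = −Q_out dt/V(t) ⇒ ln(m/m₀) = −(Q_out/(Q_in−Q_out)) ln(V/V₀).
m = m₀ (V₀/V)^(Q_out/(Q_in−Q_out)) = 19.9 × (1120/846.84)^(-2.7376) = 9.2571 g.
C = m/V = 9.2571/846.84 = 0.010931 g/gal.

0.0109 g/gal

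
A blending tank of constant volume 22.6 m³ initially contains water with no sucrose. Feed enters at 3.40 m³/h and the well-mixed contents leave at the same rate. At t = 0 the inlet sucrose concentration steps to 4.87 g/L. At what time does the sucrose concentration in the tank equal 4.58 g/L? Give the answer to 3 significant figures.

Species balance: V dC/dt = Q(C_in − C) ⇒ τ = V/Q = 6.6471 h.
C(t) = C_in + (C₀ − C_in) e^(−t/τ). Set C = 4.58 and solve for t:
e^(−t/τ) = (C − C_in)/(C₀ − C_in) = (4.58 − 4.87)/(0 − 4.87) = 0.059548
t = −τ ln(…) = 6.6471 × 2.8210 = 18.751 h.

18.8 h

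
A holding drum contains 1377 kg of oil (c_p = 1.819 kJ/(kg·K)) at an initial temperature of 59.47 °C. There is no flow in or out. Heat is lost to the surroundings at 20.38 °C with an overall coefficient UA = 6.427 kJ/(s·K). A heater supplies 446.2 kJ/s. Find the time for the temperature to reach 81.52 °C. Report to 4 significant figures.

505.8 s

Heat balance on the well-mixed liquid: M c_p dT/dt = −UA(T − T_amb) + Q̇.
τ = M c_p/UA = 389.725 s; T_ss = T_amb + Q̇/UA = 20.38 + 446.2/6.427 = 89.8059 °C.
T(t) = T_ss + (T₀ − T_ss)e^(−t/τ); set T = 81.52:
t = −τ ln[(T − T_ss)/(T₀ − T_ss)] = −389.725 · ln(0.273137) = 505.777 s.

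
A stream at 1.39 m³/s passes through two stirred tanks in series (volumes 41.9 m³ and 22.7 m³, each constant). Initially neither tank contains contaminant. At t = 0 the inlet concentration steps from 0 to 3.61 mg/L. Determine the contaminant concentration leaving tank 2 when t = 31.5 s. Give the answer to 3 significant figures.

1.46 mg/L

Time constants: τᵢ = Vᵢ/Q for each well-mixed tank.
τ₁ = 41.9/1.39 = 30.144 s; τ₂ = 22.7/1.39 = 16.331 s.
Tank 1: C₁ = C_in(1 − e^(−t/τ₁)). Tank 2 (τ₁ ≠ τ₂): C₂ = C_in[1 − (τ₁ e^(−t/τ₁) − τ₂ e^(−t/τ₂))/(τ₁ − τ₂)].
At t = 31.5: e^(−t/τ₁) = 0.35170, e^(−t/τ₂) = 0.14531.
C₂ = 3.61·[1 − (30.144·0.35170 − 16.331·0.14531)/(13.813)] = 3.61·0.40430 = 1.4595 mg/L.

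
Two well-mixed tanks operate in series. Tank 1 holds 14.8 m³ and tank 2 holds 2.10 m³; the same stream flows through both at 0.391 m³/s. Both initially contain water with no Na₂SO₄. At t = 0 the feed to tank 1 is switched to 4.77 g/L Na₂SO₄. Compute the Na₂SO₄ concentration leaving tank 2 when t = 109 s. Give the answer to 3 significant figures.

4.46 g/L

Each tank obeys Vᵢ dCᵢ/dt = Q(Cᵢ₋₁ − Cᵢ), so τᵢ = Vᵢ/Q.
τ₁ = 14.8/0.391 = 37.852 s; τ₂ = 2.10/0.391 = 5.3708 s.
Tank 1: C₁ = C_in(1 − e^(−t/τ₁)). Tank 2 (τ₁ ≠ τ₂): C₂ = C_in[1 − (τ₁ e^(−t/τ₁) − τ₂ e^(−t/τ₂))/(τ₁ − τ₂)].
At t = 109: e^(−t/τ₁) = 0.056154, e^(−t/τ₂) = 1.5350e-09.
C₂ = 4.77·[1 − (37.852·0.056154 − 5.3708·1.5350e-09)/(32.481)] = 4.77·0.93456 = 4.4579 g/L.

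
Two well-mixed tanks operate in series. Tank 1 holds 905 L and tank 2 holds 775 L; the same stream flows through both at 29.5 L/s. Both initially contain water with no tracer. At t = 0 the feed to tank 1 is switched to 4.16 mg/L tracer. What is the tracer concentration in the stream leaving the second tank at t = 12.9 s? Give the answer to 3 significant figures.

Time constants: τᵢ = Vᵢ/Q for each well-mixed tank.
τ₁ = 905/29.5 = 30.678 s; τ₂ = 775/29.5 = 26.271 s.
Tank 1: C₁ = C_in(1 − e^(−t/τ₁)). Tank 2 (τ₁ ≠ τ₂): C₂ = C_in[1 − (τ₁ e^(−t/τ₁) − τ₂ e^(−t/τ₂))/(τ₁ − τ₂)].
At t = 12.9: e^(−t/τ₁) = 0.65672, e^(−t/τ₂) = 0.61199.
C₂ = 4.16·[1 − (30.678·0.65672 − 26.271·0.61199)/(4.4068)] = 4.16·0.076645 = 0.31884 mg/L.

0.319 mg/L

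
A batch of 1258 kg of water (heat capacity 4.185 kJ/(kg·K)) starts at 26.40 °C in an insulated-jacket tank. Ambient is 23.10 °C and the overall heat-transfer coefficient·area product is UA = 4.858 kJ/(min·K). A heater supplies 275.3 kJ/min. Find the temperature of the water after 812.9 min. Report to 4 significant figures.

Lumped-capacitance energy balance: M c_p dT/dt = UA(T_amb − T) + Q̇.
dT/dt = (T_ss − T)/τ with T_ss = T_amb + Q̇/UA = 23.10 + 275.3/4.858 = 79.7694 °C, τ = M c_p/UA = 1258·4.185/4.858 = 1083.72 min.
This is linear first-order; T(t) = T_ss + (T₀ − T_ss) e^(−t/τ).
T(812.9) = 79.7694 + (-53.3694)·0.472320 = 54.5620 °C.

54.56 °C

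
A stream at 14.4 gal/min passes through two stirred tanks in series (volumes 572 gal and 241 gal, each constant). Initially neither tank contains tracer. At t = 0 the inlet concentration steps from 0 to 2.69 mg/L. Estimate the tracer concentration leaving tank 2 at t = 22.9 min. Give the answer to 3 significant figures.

Species balance on tank i: dCᵢ/dt = (Cᵢ₋₁ − Cᵢ)/τᵢ with τᵢ = Vᵢ/Q.
τ₁ = 572/14.4 = 39.722 min; τ₂ = 241/14.4 = 16.736 min.
Solving the cascade with C₁(0)=C₂(0)=0 gives C₂(t) = C_in[1 − (τ₁ e^(−t/τ₁) − τ₂ e^(−t/τ₂))/(τ₁ − τ₂)].
At t = 22.9: e^(−t/τ₁) = 0.56186, e^(−t/τ₂) = 0.25454.
C₂ = 2.69·[1 − (39.722·0.56186 − 16.736·0.25454)/(22.986)] = 2.69·0.21438 = 0.57669 mg/L.

0.577 mg/L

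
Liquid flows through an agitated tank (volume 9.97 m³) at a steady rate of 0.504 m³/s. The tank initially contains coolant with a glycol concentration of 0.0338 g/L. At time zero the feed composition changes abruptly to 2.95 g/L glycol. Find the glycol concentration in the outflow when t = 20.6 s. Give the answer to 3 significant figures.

1.92 g/L

Mass balance on the solute (V constant): V dC/dt = Q(C_in − C).
So dC/dt = (C_in − C)/τ with τ = V/Q = 9.97/0.504 = 19.782 s.
Integrating: C(t) = C_in + (C₀ − C_in) e^(−t/τ).
C(20.6) = 2.95 + (0.0338 − 2.95)·e^(−20.6/19.782) = 2.95 + (-2.9162)·0.35297 = 1.9207 g/L.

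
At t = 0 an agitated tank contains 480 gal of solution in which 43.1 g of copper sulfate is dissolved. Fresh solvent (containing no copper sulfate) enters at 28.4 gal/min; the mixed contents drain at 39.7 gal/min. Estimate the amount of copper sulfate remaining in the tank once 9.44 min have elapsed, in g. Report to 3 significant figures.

Let m(t) be the amount of copper sulfate. Volume: V(t) = V₀ + (Q_in − Q_out) t = 480 − 11.300 t; V(9.44) = 373.33 gal.
Species balance (pure solvent in): dm/dt = −Q_out · m/V(t).
Separate: dm/m = −Q_out dt/V(t) ⇒ ln(m/m₀) = −(Q_out/(Q_in−Q_out)) ln(V/V₀).
m = m₀ (V₀/V)^(Q_out/(Q_in−Q_out)) = 43.1 × (480/373.33)^(-3.5133) = 17.824 g.

17.8 g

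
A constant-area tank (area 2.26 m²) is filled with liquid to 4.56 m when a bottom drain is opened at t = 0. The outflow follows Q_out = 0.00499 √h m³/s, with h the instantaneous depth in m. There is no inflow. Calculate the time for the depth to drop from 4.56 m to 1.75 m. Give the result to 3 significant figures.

Accumulation of liquid (constant cross-section A): A dh/dt = −0.00499 √h.
Separate and integrate: 2(√h − √h₀) = −(0.00499/A) t.
t = 2A(√h₀ − √h)/0.00499 = 2·2.26·(√4.56 − √1.75)/0.00499
  = 4.5200 × (2.1354 − 1.3229) / 0.00499 = 736.01 s.

736 s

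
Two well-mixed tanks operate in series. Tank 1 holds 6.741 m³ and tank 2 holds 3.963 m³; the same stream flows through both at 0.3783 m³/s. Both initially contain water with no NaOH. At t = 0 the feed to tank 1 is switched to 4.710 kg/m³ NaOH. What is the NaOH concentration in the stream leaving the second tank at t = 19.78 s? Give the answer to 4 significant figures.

1.961 kg/m³

Time constants: τᵢ = Vᵢ/Q for each well-mixed tank.
τ₁ = 6.741/0.3783 = 17.8192 s; τ₂ = 3.963/0.3783 = 10.4758 s.
Solving the cascade with C₁(0)=C₂(0)=0 gives C₂(t) = C_in[1 − (τ₁ e^(−t/τ₁) − τ₂ e^(−t/τ₂))/(τ₁ − τ₂)].
At t = 19.78: e^(−t/τ₁) = 0.329546, e^(−t/τ₂) = 0.151350.
C₂ = 4.710·[1 − (17.8192·0.329546 − 10.4758·0.151350)/(7.34338)] = 4.710·0.416246 = 1.96052 kg/m³.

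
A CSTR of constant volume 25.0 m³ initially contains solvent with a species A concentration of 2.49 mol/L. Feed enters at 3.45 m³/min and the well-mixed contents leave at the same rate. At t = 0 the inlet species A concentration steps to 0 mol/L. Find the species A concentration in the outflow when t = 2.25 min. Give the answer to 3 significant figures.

1.83 mol/L

Unsteady species balance (constant V, well mixed): V dC/dt = Q(C_in − C).
Rewrite as dC/dt + C/τ = C_in/τ, τ = V/Q = 7.2464 min.
Solution: C(t) = C_in + (C₀ − C_in) e^(−t/τ).
C(2.25) = 0 + (2.49 − 0)·e^(−2.25/7.2464) = 0 + (2.4900)·0.73308 = 1.8254 mol/L.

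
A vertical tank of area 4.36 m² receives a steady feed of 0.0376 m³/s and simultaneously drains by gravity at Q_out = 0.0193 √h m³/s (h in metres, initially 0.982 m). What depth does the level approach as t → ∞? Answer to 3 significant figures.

3.80 m

A dh/dt = Q_in − 0.0193 √h. Steady state requires inflow = outflow:
Q_in = 0.0193 √h_ss ⇒ √h_ss = 0.0376/0.0193 = 1.9482.
h_ss = 1.9482² = 3.7954 m. (Since h₀ = 0.982 m < h_ss, the level will rise toward this value.)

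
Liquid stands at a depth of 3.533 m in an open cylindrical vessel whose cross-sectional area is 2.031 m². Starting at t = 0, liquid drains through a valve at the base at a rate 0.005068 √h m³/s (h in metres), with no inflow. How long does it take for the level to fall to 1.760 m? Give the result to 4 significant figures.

With no inflow, A dh/dt = −0.005068 √h.
This is separable: 2 d(√h)/dt = −0.005068/A, so √h = √h₀ − (0.005068/(2A)) t.
t = 2A(√h₀ − √h)/0.005068 = 2·2.031·(√3.533 − √1.760)/0.005068
  = 4.06200 × (1.87963 − 1.32665) / 0.005068 = 443.211 s.

443.2 s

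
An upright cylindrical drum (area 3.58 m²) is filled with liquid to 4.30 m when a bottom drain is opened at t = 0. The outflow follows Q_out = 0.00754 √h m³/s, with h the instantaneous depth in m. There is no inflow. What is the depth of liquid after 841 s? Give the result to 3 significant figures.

1.41 m

Volume balance on the tank: A dh/dt = −0.00754 √h.
Separate and integrate: 2(√h − √h₀) = −(0.00754/A) t.
√h = √4.30 − 0.00754·841/(2·3.58) = 2.0736 − 0.88563 = 1.1880.
h = 1.1880² = 1.4114 m.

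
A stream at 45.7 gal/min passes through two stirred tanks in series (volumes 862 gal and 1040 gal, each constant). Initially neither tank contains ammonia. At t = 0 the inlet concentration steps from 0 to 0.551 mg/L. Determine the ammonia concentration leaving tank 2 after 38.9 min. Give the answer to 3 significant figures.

Each tank obeys Vᵢ dCᵢ/dt = Q(Cᵢ₋₁ − Cᵢ), so τᵢ = Vᵢ/Q.
τ₁ = 862/45.7 = 18.862 min; τ₂ = 1040/45.7 = 22.757 min.
Solving the cascade with C₁(0)=C₂(0)=0 gives C₂(t) = C_in[1 − (τ₁ e^(−t/τ₁) − τ₂ e^(−t/τ₂))/(τ₁ − τ₂)].
At t = 38.9: e^(−t/τ₁) = 0.12716, e^(−t/τ₂) = 0.18098.
C₂ = 0.551·[1 − (18.862·0.12716 − 22.757·0.18098)/(-3.8950)] = 0.551·0.55836 = 0.30766 mg/L.

0.308 mg/L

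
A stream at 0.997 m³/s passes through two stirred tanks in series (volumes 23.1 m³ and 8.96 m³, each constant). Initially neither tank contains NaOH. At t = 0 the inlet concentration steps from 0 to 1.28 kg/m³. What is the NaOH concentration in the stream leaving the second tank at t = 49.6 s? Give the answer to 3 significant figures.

1.04 kg/m³

Time constants: τᵢ = Vᵢ/Q for each well-mixed tank.
τ₁ = 23.1/0.997 = 23.170 s; τ₂ = 8.96/0.997 = 8.9870 s.
Tank 1: C₁ = C_in(1 − e^(−t/τ₁)). Tank 2 (τ₁ ≠ τ₂): C₂ = C_in[1 − (τ₁ e^(−t/τ₁) − τ₂ e^(−t/τ₂))/(τ₁ − τ₂)].
At t = 49.6: e^(−t/τ₁) = 0.11757, e^(−t/τ₂) = 0.0040094.
C₂ = 1.28·[1 − (23.170·0.11757 − 8.9870·0.0040094)/(14.183)] = 1.28·0.81048 = 1.0374 kg/m³.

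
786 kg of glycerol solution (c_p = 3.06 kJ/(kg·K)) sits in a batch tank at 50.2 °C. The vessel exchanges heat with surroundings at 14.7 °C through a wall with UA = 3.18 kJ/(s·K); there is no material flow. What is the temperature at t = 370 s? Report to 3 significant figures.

M c_p dT/dt = −UA(T − T_amb).
dT/dt = (T_ss − T)/τ with T_ss = T_amb = 14.700 °C, τ = M c_p/UA = 786·3.06/3.18 = 756.34 s.
T approaches T_ss exponentially: T(t) = T_ss + (T₀ − T_ss) e^(−t/τ).
T(370) = 14.700 + (35.500)·0.61312 = 36.466 °C.

36.5 °C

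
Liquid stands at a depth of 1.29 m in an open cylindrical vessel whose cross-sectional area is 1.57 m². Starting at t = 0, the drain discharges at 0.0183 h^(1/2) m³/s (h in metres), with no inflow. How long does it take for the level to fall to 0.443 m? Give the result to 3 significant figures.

A dh/dt = −Q_out = −0.0183 √h.
∫ h^(−1/2) dh = −(0.0183/A) ∫ dt, giving 2√h = 2√h₀ − (0.0183/A) t.
t = 2A(√h₀ − √h)/0.0183 = 2·1.57·(√1.29 − √0.443)/0.0183
  = 3.1400 × (1.1358 − 0.66558) / 0.0183 = 80.679 s.

80.7 s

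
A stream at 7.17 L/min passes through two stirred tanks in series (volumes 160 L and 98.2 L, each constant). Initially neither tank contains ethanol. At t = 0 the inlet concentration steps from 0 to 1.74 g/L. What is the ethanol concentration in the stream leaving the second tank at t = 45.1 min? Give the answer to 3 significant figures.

1.25 g/L

Each tank obeys Vᵢ dCᵢ/dt = Q(Cᵢ₋₁ − Cᵢ), so τᵢ = Vᵢ/Q.
τ₁ = 160/7.17 = 22.315 min; τ₂ = 98.2/7.17 = 13.696 min.
Tank 1: C₁ = C_in(1 − e^(−t/τ₁)). Tank 2 (τ₁ ≠ τ₂): C₂ = C_in[1 − (τ₁ e^(−t/τ₁) − τ₂ e^(−t/τ₂))/(τ₁ − τ₂)].
At t = 45.1: e^(−t/τ₁) = 0.13252, e^(−t/τ₂) = 0.037144.
C₂ = 1.74·[1 − (22.315·0.13252 − 13.696·0.037144)/(8.6192)] = 1.74·0.71594 = 1.2457 g/L.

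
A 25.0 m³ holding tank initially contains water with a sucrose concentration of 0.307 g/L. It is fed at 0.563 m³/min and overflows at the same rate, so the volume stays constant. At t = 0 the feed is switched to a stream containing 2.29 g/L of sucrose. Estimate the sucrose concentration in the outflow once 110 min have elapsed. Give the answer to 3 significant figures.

Unsteady species balance (constant V, well mixed): V dC/dt = Q(C_in − C).
So dC/dt = (C_in − C)/τ with τ = V/Q = 25.0/0.563 = 44.405 min.
This is linear first-order; C(t) = C_in + (C₀ − C_in) e^(−t/τ).
C(110) = 2.29 + (0.307 − 2.29)·e^(−110/44.405) = 2.29 + (-1.9830)·0.083978 = 2.1235 g/L.

2.12 g/L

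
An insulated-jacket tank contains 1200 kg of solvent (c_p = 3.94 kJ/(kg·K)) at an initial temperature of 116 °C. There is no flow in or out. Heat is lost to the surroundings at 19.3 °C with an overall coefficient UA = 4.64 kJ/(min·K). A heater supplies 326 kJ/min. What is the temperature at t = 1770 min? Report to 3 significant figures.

M c_p dT/dt = −UA(T − T_amb) + Q̇.
dT/dt = (T_ss − T)/τ with T_ss = T_amb + Q̇/UA = 19.3 + 326/4.64 = 89.559 °C, τ = M c_p/UA = 1200·3.94/4.64 = 1019.0 min.
T approaches T_ss exponentially: T(t) = T_ss + (T₀ − T_ss) e^(−t/τ).
T(1770) = 89.559 + (26.441)·0.17604 = 94.213 °C.

94.2 °C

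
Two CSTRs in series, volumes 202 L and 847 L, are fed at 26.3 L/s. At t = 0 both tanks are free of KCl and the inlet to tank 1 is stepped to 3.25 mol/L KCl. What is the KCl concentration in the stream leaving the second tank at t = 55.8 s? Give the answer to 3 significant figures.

2.50 mol/L

Time constants: τᵢ = Vᵢ/Q for each well-mixed tank.
τ₁ = 202/26.3 = 7.6806 s; τ₂ = 847/26.3 = 32.205 s.
Solving the cascade with C₁(0)=C₂(0)=0 gives C₂(t) = C_in[1 − (τ₁ e^(−t/τ₁) − τ₂ e^(−t/τ₂))/(τ₁ − τ₂)].
At t = 55.8: e^(−t/τ₁) = 0.00069957, e^(−t/τ₂) = 0.17682.
C₂ = 3.25·[1 − (7.6806·0.00069957 − 32.205·0.17682)/(-24.525)] = 3.25·0.76803 = 2.4961 mol/L.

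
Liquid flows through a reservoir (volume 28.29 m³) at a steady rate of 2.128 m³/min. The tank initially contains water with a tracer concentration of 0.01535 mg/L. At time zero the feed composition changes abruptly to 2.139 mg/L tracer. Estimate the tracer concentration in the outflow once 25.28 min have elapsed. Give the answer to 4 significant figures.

Unsteady species balance (constant V, well mixed): V dC/dt = Q(C_in − C).
So dC/dt = (C_in − C)/τ with τ = V/Q = 28.29/2.128 = 13.2942 min.
Integrating: C(t) = C_in + (C₀ − C_in) e^(−t/τ).
C(25.28) = 2.139 + (0.01535 − 2.139)·e^(−25.28/13.2942) = 2.139 + (-2.12365)·0.149332 = 1.82187 mg/L.

1.822 mg/L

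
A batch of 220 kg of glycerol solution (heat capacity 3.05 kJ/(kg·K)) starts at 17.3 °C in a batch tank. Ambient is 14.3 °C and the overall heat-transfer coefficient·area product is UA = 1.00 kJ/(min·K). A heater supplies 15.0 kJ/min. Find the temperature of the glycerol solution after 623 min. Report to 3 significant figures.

24.6 °C

M c_p dT/dt = −UA(T − T_amb) + Q̇.
dT/dt = (T_ss − T)/τ with T_ss = T_amb + Q̇/UA = 14.3 + 15.0/1.00 = 29.300 °C, τ = M c_p/UA = 220·3.05/1.00 = 671.00 min.
Solution: T(t) = T_ss + (T₀ − T_ss) e^(−t/τ).
T(623) = 29.300 + (-12.000)·0.39516 = 24.558 °C.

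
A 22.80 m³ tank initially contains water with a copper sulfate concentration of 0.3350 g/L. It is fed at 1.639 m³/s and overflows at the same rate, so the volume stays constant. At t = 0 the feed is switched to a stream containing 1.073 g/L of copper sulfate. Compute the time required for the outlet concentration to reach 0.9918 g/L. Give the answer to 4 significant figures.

Species balance: V dC/dt = Q(C_in − C) ⇒ τ = V/Q = 13.9109 s.
C(t) = C_in + (C₀ − C_in) e^(−t/τ). Set C = 0.9918 and solve for t:
e^(−t/τ) = (C − C_in)/(C₀ − C_in) = (0.9918 − 1.073)/(0.3350 − 1.073) = 0.110027
t = −τ ln(…) = 13.9109 × 2.20703 = 30.7018 s.

30.70 s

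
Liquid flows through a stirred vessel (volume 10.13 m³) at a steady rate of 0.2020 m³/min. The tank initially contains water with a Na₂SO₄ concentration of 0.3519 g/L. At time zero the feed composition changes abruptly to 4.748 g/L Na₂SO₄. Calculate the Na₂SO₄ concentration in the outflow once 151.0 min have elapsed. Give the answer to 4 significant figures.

Accumulation = in − out for the solute gives V dC/dt = Q(C_in − C).
Time constant τ = V/Q = 10.13/0.2020 = 50.1485 min.
C approaches C_in exponentially: C(t) = C_in + (C₀ − C_in) e^(−t/τ).
C(151.0) = 4.748 + (0.3519 − 4.748)·e^(−151.0/50.1485) = 4.748 + (-4.39610)·0.0492396 = 4.53154 g/L.

4.532 g/L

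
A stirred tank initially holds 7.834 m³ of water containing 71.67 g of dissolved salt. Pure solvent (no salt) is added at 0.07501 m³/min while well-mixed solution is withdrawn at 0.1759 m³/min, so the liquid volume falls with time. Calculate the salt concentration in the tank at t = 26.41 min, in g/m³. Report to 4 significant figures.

Let m(t) be the amount of salt. Volume: V(t) = V₀ + (Q_in − Q_out) t = 7.834 − 0.100890 t; V(26.41) = 5.16950 m³.
No salt enters, so dm/dt = −Q_out · (m/V).
dm/m = −Q_out dt/(V₀ − 0.100890 t); integrating gives ln(m/m₀) = −(Q_out/(Q_in−Q_out)) ln(V/V₀).
m = m₀ (V₀/V)^(Q_out/(Q_in−Q_out)) = 71.67 × (7.834/5.16950)^(-1.74348) = 34.7198 g.
C = m/V = 34.7198/5.16950 = 6.71628 g/m³.

6.716 g/m³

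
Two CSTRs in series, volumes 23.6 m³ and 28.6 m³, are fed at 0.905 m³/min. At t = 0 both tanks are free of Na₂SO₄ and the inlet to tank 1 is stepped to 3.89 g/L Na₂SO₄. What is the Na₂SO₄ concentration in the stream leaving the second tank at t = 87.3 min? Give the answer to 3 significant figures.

Time constants: τᵢ = Vᵢ/Q for each well-mixed tank.
τ₁ = 23.6/0.905 = 26.077 min; τ₂ = 28.6/0.905 = 31.602 min.
Tank 1: C₁ = C_in(1 − e^(−t/τ₁)). Tank 2 (τ₁ ≠ τ₂): C₂ = C_in[1 − (τ₁ e^(−t/τ₁) − τ₂ e^(−t/τ₂))/(τ₁ − τ₂)].
At t = 87.3: e^(−t/τ₁) = 0.035164, e^(−t/τ₂) = 0.063136.
C₂ = 3.89·[1 − (26.077·0.035164 − 31.602·0.063136)/(-5.5249)] = 3.89·0.80484 = 3.1308 g/L.

3.13 g/L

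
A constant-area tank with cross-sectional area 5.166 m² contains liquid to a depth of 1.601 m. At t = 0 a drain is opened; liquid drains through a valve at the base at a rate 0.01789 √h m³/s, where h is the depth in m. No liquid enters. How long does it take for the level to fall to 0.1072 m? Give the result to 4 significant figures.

A dh/dt = −Q_out = −0.01789 √h.
Separate and integrate: 2(√h − √h₀) = −(0.01789/A) t.
t = 2A(√h₀ − √h)/0.01789 = 2·5.166·(√1.601 − √0.1072)/0.01789
  = 10.3320 × (1.26531 − 0.327414) / 0.01789 = 541.660 s.

541.7 s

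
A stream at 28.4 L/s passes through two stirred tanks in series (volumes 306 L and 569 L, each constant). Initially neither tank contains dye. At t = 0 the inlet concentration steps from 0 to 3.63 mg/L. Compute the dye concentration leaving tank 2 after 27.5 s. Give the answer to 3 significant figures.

1.97 mg/L

Species balance on tank i: dCᵢ/dt = (Cᵢ₋₁ − Cᵢ)/τᵢ with τᵢ = Vᵢ/Q.
τ₁ = 306/28.4 = 10.775 s; τ₂ = 569/28.4 = 20.035 s.
Solving the cascade with C₁(0)=C₂(0)=0 gives C₂(t) = C_in[1 − (τ₁ e^(−t/τ₁) − τ₂ e^(−t/τ₂))/(τ₁ − τ₂)].
At t = 27.5: e^(−t/τ₁) = 0.077903, e^(−t/τ₂) = 0.25345.
C₂ = 3.63·[1 − (10.775·0.077903 − 20.035·0.25345)/(-9.2606)] = 3.63·0.54230 = 1.9685 mg/L.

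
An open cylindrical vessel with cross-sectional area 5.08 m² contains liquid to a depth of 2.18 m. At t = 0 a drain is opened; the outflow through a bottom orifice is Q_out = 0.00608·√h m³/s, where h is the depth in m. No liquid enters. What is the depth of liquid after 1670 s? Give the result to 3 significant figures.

0.228 m

A dh/dt = −Q_out = −0.00608 √h.
∫ h^(−1/2) dh = −(0.00608/A) ∫ dt, giving 2√h = 2√h₀ − (0.00608/A) t.
√h = √2.18 − 0.00608·1670/(2·5.08) = 1.4765 − 0.99937 = 0.47711.
h = 0.47711² = 0.22764 m.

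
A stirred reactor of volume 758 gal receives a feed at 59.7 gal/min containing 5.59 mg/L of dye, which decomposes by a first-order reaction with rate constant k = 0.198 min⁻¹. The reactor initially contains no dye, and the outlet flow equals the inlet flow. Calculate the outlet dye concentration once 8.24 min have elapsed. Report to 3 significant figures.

1.43 mg/L

V dC/dt = Q(C_in − C) − k V C.
dC/dt = (Q/V) C_in − (Q/V + k) C; effective rate a = Q/V + k = 0.078760 + 0.198 = 0.27676 min⁻¹.
C_ss = Q C_in/(Q + kV) = 1.5908 mg/L; C(t) = C_ss + (C₀ − C_ss) e^(−a t).
C(8.24) = 1.5908 + (-1.5908)·e^(−0.27676·8.24) = 1.5908 + (-1.5908)·0.10223 = 1.4282 mg/L.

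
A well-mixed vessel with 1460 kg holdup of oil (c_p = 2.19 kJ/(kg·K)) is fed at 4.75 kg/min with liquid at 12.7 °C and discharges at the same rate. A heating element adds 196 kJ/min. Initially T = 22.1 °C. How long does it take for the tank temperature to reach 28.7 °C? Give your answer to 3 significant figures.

369 min

M c_p dT/dt = ṁ c_p (T_in − T) + Q̇.
τ = M/ṁ = 307.37 min; T_ss = T_in + Q̇/(ṁ c_p) = 31.542 °C.
T(t) = T_ss + (T₀ − T_ss) e^(−t/τ). Set T = 28.7:
e^(−t/τ) = (28.7 − 31.542)/(22.1 − 31.542) = 0.30097
t = −307.37 · ln(0.30097) = 369.07 min.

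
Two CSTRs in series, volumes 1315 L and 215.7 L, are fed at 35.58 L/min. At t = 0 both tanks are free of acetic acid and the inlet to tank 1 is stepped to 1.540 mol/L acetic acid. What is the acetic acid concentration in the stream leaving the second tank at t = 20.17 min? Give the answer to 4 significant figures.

0.4835 mol/L

Each tank obeys Vᵢ dCᵢ/dt = Q(Cᵢ₋₁ − Cᵢ), so τᵢ = Vᵢ/Q.
τ₁ = 1315/35.58 = 36.9590 min; τ₂ = 215.7/35.58 = 6.06239 min.
Solving the cascade with C₁(0)=C₂(0)=0 gives C₂(t) = C_in[1 − (τ₁ e^(−t/τ₁) − τ₂ e^(−t/τ₂))/(τ₁ − τ₂)].
At t = 20.17: e^(−t/τ₁) = 0.579413, e^(−t/τ₂) = 0.0358982.
C₂ = 1.540·[1 − (36.9590·0.579413 − 6.06239·0.0358982)/(30.8966)] = 1.540·0.313941 = 0.483470 mol/L.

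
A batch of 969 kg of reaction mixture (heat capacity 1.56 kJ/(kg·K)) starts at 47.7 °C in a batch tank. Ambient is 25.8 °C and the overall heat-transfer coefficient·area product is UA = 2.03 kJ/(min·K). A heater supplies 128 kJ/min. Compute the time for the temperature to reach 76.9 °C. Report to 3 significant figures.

921 min

M c_p dT/dt = −UA(T − T_amb) + Q̇.
τ = M c_p/UA = 744.65 min; T_ss = T_amb + Q̇/UA = 25.8 + 128/2.03 = 88.854 °C.
T(t) = T_ss + (T₀ − T_ss)e^(−t/τ); set T = 76.9:
t = −τ ln[(T − T_ss)/(T₀ − T_ss)] = −744.65 · ln(0.29047) = 920.57 min.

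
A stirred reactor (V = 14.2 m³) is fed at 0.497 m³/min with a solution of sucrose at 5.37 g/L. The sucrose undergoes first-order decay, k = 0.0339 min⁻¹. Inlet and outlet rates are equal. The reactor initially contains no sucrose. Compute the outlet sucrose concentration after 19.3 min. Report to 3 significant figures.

V dC/dt = Q(C_in − C) − k V C.
This is linear with rate a = Q/V + k = 0.068900 min⁻¹.
C_ss = Q C_in/(Q + kV) = 2.7279 g/L; C(t) = C_ss + (C₀ − C_ss) e^(−a t).
C(19.3) = 2.7279 + (-2.7279)·e^(−0.068900·19.3) = 2.7279 + (-2.7279)·0.26454 = 2.0062 g/L.

2.01 g/L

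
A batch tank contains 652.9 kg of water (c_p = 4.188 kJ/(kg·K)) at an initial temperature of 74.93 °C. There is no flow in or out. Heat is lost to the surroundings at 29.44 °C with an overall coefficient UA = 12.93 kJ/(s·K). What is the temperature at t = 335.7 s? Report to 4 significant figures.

Lumped-capacitance energy balance: M c_p dT/dt = UA(T_amb − T).
dT/dt = (T_ss − T)/τ with T_ss = T_amb = 29.4400 °C, τ = M c_p/UA = 652.9·4.188/12.93 = 211.473 s.
Integrating: T(t) = T_ss + (T₀ − T_ss) e^(−t/τ).
T(335.7) = 29.4400 + (45.4900)·0.204449 = 38.7404 °C.

38.74 °C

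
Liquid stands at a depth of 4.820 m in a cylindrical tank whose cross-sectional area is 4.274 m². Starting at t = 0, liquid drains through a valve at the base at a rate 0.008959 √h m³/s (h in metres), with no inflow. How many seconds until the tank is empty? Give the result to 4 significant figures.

With no inflow, A dh/dt = −0.008959 √h.
This is separable: 2 d(√h)/dt = −0.008959/A, so √h = √h₀ − (0.008959/(2A)) t.
Tank is empty when √h = 0: t_empty = 2A√h₀/0.008959.
t_empty = 2·4.274·√4.820/0.008959 = 8.54800·2.19545/0.008959 = 2094.73 s.

2095 s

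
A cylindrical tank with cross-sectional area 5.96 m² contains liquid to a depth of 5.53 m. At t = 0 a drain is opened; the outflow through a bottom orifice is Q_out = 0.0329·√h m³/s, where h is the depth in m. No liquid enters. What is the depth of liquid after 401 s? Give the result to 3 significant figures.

1.55 m

A dh/dt = −Q_out = −0.0329 √h.
Separate and integrate: 2(√h − √h₀) = −(0.0329/A) t.
√h = √5.53 − 0.0329·401/(2·5.96) = 2.3516 − 1.1068 = 1.2448.
h = 1.2448² = 1.5495 m.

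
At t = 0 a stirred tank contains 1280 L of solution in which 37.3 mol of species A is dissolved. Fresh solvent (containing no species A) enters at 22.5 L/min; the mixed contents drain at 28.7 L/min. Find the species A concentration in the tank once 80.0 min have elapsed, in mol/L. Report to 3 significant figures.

Total volume: dV/dt = Q_in − Q_out = -6.2000 L/min, so V(t) = 1280 − 6.2000 t and V(80.0) = 784.00 L.
Solute balance: dm/dt = 0 − Q_out C = −Q_out m/V(t).
dm/m = −Q_out dt/(V₀ − 6.2000 t); integrating gives ln(m/m₀) = −(Q_out/(Q_in−Q_out)) ln(V/V₀).
m = m₀ (V₀/V)^(Q_out/(Q_in−Q_out)) = 37.3 × (1280/784.00)^(-4.6290) = 3.8567 mol.
C = m/V = 3.8567/784.00 = 0.0049193 mol/L.

0.00492 mol/L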